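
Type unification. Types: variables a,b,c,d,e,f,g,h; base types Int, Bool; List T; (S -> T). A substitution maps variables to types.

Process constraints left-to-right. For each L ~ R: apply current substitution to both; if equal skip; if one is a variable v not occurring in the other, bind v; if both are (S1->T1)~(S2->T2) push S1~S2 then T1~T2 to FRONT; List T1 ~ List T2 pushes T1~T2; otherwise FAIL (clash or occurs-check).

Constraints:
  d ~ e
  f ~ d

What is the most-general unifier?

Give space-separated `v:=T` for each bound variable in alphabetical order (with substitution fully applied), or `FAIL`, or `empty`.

step 1: unify d ~ e  [subst: {-} | 1 pending]
  bind d := e
step 2: unify f ~ e  [subst: {d:=e} | 0 pending]
  bind f := e

Answer: d:=e f:=e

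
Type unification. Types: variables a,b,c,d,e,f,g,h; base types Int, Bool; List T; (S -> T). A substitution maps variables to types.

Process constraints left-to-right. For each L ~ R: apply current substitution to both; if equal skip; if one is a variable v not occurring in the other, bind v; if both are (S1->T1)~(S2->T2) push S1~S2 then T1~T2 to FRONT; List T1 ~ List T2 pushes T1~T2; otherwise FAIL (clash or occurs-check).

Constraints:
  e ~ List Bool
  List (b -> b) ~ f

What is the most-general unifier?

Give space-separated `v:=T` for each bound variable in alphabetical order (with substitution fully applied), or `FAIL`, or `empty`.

Answer: e:=List Bool f:=List (b -> b)

Derivation:
step 1: unify e ~ List Bool  [subst: {-} | 1 pending]
  bind e := List Bool
step 2: unify List (b -> b) ~ f  [subst: {e:=List Bool} | 0 pending]
  bind f := List (b -> b)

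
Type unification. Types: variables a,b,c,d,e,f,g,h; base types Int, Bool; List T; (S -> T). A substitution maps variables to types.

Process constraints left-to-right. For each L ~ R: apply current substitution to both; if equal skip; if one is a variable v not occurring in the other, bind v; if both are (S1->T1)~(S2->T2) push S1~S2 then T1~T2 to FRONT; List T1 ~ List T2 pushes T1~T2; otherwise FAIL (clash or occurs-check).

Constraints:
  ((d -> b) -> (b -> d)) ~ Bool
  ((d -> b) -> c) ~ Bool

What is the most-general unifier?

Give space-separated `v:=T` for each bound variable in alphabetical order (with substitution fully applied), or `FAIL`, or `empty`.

Answer: FAIL

Derivation:
step 1: unify ((d -> b) -> (b -> d)) ~ Bool  [subst: {-} | 1 pending]
  clash: ((d -> b) -> (b -> d)) vs Bool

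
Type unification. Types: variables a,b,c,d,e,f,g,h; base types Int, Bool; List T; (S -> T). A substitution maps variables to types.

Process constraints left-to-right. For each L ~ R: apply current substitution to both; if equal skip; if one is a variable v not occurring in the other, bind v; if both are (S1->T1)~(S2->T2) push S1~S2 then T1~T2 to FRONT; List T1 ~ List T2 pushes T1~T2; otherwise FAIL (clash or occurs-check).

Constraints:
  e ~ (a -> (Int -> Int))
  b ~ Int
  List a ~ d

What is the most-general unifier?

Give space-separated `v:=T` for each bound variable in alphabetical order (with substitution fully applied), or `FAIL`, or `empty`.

step 1: unify e ~ (a -> (Int -> Int))  [subst: {-} | 2 pending]
  bind e := (a -> (Int -> Int))
step 2: unify b ~ Int  [subst: {e:=(a -> (Int -> Int))} | 1 pending]
  bind b := Int
step 3: unify List a ~ d  [subst: {e:=(a -> (Int -> Int)), b:=Int} | 0 pending]
  bind d := List a

Answer: b:=Int d:=List a e:=(a -> (Int -> Int))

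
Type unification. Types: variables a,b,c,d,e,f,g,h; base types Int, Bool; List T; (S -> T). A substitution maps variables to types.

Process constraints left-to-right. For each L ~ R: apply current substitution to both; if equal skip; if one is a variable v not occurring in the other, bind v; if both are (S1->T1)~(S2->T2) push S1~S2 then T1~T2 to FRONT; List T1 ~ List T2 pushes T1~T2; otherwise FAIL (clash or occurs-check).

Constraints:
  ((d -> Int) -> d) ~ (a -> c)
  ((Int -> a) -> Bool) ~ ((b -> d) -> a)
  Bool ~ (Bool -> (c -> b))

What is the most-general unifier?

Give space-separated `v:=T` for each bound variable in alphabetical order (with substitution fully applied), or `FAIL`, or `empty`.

step 1: unify ((d -> Int) -> d) ~ (a -> c)  [subst: {-} | 2 pending]
  -> decompose arrow: push (d -> Int)~a, d~c
step 2: unify (d -> Int) ~ a  [subst: {-} | 3 pending]
  bind a := (d -> Int)
step 3: unify d ~ c  [subst: {a:=(d -> Int)} | 2 pending]
  bind d := c
step 4: unify ((Int -> (c -> Int)) -> Bool) ~ ((b -> c) -> (c -> Int))  [subst: {a:=(d -> Int), d:=c} | 1 pending]
  -> decompose arrow: push (Int -> (c -> Int))~(b -> c), Bool~(c -> Int)
step 5: unify (Int -> (c -> Int)) ~ (b -> c)  [subst: {a:=(d -> Int), d:=c} | 2 pending]
  -> decompose arrow: push Int~b, (c -> Int)~c
step 6: unify Int ~ b  [subst: {a:=(d -> Int), d:=c} | 3 pending]
  bind b := Int
step 7: unify (c -> Int) ~ c  [subst: {a:=(d -> Int), d:=c, b:=Int} | 2 pending]
  occurs-check fail

Answer: FAIL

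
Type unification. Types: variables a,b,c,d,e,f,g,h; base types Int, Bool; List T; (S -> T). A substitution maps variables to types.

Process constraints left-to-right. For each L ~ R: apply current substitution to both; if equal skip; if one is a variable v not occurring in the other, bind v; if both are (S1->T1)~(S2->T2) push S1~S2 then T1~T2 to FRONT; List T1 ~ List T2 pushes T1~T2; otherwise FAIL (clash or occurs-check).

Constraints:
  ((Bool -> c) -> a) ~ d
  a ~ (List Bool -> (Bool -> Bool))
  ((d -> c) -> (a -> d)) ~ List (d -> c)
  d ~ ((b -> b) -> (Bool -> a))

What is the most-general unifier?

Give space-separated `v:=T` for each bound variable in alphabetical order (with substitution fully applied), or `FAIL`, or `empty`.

Answer: FAIL

Derivation:
step 1: unify ((Bool -> c) -> a) ~ d  [subst: {-} | 3 pending]
  bind d := ((Bool -> c) -> a)
step 2: unify a ~ (List Bool -> (Bool -> Bool))  [subst: {d:=((Bool -> c) -> a)} | 2 pending]
  bind a := (List Bool -> (Bool -> Bool))
step 3: unify ((((Bool -> c) -> (List Bool -> (Bool -> Bool))) -> c) -> ((List Bool -> (Bool -> Bool)) -> ((Bool -> c) -> (List Bool -> (Bool -> Bool))))) ~ List (((Bool -> c) -> (List Bool -> (Bool -> Bool))) -> c)  [subst: {d:=((Bool -> c) -> a), a:=(List Bool -> (Bool -> Bool))} | 1 pending]
  clash: ((((Bool -> c) -> (List Bool -> (Bool -> Bool))) -> c) -> ((List Bool -> (Bool -> Bool)) -> ((Bool -> c) -> (List Bool -> (Bool -> Bool))))) vs List (((Bool -> c) -> (List Bool -> (Bool -> Bool))) -> c)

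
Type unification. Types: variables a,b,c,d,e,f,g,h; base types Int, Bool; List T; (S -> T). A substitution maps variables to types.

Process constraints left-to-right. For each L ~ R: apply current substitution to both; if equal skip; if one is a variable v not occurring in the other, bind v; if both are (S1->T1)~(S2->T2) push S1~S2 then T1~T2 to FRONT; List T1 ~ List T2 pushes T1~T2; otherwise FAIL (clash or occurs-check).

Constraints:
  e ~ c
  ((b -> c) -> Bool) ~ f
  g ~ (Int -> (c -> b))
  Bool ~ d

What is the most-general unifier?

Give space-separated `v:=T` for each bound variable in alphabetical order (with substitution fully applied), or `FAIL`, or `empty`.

step 1: unify e ~ c  [subst: {-} | 3 pending]
  bind e := c
step 2: unify ((b -> c) -> Bool) ~ f  [subst: {e:=c} | 2 pending]
  bind f := ((b -> c) -> Bool)
step 3: unify g ~ (Int -> (c -> b))  [subst: {e:=c, f:=((b -> c) -> Bool)} | 1 pending]
  bind g := (Int -> (c -> b))
step 4: unify Bool ~ d  [subst: {e:=c, f:=((b -> c) -> Bool), g:=(Int -> (c -> b))} | 0 pending]
  bind d := Bool

Answer: d:=Bool e:=c f:=((b -> c) -> Bool) g:=(Int -> (c -> b))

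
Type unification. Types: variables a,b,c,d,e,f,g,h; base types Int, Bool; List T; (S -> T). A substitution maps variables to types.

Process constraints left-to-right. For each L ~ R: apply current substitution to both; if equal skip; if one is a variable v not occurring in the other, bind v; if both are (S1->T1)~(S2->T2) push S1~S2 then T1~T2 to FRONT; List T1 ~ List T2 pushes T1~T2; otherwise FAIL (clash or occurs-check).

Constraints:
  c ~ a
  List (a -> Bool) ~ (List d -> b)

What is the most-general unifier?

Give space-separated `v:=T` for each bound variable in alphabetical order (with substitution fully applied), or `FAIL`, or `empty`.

step 1: unify c ~ a  [subst: {-} | 1 pending]
  bind c := a
step 2: unify List (a -> Bool) ~ (List d -> b)  [subst: {c:=a} | 0 pending]
  clash: List (a -> Bool) vs (List d -> b)

Answer: FAIL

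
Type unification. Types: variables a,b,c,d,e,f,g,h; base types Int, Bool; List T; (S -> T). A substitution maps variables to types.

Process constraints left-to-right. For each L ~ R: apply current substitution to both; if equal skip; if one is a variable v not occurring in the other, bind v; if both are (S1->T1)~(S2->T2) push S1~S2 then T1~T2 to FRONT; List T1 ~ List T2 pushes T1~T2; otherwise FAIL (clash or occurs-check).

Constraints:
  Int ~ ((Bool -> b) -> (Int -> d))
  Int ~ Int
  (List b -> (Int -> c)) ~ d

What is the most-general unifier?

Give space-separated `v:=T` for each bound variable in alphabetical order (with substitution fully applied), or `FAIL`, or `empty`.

Answer: FAIL

Derivation:
step 1: unify Int ~ ((Bool -> b) -> (Int -> d))  [subst: {-} | 2 pending]
  clash: Int vs ((Bool -> b) -> (Int -> d))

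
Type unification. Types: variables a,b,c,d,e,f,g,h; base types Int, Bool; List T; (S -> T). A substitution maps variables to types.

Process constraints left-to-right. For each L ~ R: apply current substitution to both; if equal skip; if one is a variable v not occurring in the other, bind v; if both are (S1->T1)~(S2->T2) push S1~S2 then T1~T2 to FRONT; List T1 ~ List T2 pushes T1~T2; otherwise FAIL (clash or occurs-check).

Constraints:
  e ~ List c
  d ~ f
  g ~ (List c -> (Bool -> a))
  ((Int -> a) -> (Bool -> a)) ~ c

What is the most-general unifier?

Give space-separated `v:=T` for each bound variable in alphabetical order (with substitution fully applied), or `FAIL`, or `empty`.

step 1: unify e ~ List c  [subst: {-} | 3 pending]
  bind e := List c
step 2: unify d ~ f  [subst: {e:=List c} | 2 pending]
  bind d := f
step 3: unify g ~ (List c -> (Bool -> a))  [subst: {e:=List c, d:=f} | 1 pending]
  bind g := (List c -> (Bool -> a))
step 4: unify ((Int -> a) -> (Bool -> a)) ~ c  [subst: {e:=List c, d:=f, g:=(List c -> (Bool -> a))} | 0 pending]
  bind c := ((Int -> a) -> (Bool -> a))

Answer: c:=((Int -> a) -> (Bool -> a)) d:=f e:=List ((Int -> a) -> (Bool -> a)) g:=(List ((Int -> a) -> (Bool -> a)) -> (Bool -> a))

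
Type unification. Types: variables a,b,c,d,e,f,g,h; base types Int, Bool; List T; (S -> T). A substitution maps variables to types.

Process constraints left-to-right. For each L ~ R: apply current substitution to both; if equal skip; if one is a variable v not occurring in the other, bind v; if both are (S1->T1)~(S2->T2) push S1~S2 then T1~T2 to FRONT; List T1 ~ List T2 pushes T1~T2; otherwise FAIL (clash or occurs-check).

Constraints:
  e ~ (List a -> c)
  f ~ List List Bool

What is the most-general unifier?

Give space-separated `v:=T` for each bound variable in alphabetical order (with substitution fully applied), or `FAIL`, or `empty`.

step 1: unify e ~ (List a -> c)  [subst: {-} | 1 pending]
  bind e := (List a -> c)
step 2: unify f ~ List List Bool  [subst: {e:=(List a -> c)} | 0 pending]
  bind f := List List Bool

Answer: e:=(List a -> c) f:=List List Bool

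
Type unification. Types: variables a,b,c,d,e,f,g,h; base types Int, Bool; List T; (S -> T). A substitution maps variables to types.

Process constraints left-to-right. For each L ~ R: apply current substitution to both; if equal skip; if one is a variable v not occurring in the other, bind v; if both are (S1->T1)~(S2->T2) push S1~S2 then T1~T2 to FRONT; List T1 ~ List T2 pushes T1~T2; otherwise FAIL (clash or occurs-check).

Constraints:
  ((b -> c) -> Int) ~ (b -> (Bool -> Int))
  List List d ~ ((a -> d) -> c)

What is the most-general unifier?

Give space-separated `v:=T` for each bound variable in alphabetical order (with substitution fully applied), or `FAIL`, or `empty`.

step 1: unify ((b -> c) -> Int) ~ (b -> (Bool -> Int))  [subst: {-} | 1 pending]
  -> decompose arrow: push (b -> c)~b, Int~(Bool -> Int)
step 2: unify (b -> c) ~ b  [subst: {-} | 2 pending]
  occurs-check fail

Answer: FAIL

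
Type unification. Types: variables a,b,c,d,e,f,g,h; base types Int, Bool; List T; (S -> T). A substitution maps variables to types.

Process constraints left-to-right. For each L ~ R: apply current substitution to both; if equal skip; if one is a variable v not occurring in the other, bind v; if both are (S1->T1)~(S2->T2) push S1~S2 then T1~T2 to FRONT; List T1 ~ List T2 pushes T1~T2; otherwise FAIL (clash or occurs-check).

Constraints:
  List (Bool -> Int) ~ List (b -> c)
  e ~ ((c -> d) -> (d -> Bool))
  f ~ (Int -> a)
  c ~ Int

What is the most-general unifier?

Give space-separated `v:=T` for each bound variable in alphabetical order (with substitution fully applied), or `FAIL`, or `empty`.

step 1: unify List (Bool -> Int) ~ List (b -> c)  [subst: {-} | 3 pending]
  -> decompose List: push (Bool -> Int)~(b -> c)
step 2: unify (Bool -> Int) ~ (b -> c)  [subst: {-} | 3 pending]
  -> decompose arrow: push Bool~b, Int~c
step 3: unify Bool ~ b  [subst: {-} | 4 pending]
  bind b := Bool
step 4: unify Int ~ c  [subst: {b:=Bool} | 3 pending]
  bind c := Int
step 5: unify e ~ ((Int -> d) -> (d -> Bool))  [subst: {b:=Bool, c:=Int} | 2 pending]
  bind e := ((Int -> d) -> (d -> Bool))
step 6: unify f ~ (Int -> a)  [subst: {b:=Bool, c:=Int, e:=((Int -> d) -> (d -> Bool))} | 1 pending]
  bind f := (Int -> a)
step 7: unify Int ~ Int  [subst: {b:=Bool, c:=Int, e:=((Int -> d) -> (d -> Bool)), f:=(Int -> a)} | 0 pending]
  -> identical, skip

Answer: b:=Bool c:=Int e:=((Int -> d) -> (d -> Bool)) f:=(Int -> a)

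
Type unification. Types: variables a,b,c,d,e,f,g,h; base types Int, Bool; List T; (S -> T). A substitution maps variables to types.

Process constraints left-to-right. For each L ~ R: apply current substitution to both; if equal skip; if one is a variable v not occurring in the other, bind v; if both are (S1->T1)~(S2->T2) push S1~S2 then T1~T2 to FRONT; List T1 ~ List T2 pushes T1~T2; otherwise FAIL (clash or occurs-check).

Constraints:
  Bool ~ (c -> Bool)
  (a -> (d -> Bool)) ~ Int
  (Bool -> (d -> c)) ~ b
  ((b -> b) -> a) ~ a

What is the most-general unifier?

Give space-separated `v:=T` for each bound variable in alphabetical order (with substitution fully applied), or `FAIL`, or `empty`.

step 1: unify Bool ~ (c -> Bool)  [subst: {-} | 3 pending]
  clash: Bool vs (c -> Bool)

Answer: FAIL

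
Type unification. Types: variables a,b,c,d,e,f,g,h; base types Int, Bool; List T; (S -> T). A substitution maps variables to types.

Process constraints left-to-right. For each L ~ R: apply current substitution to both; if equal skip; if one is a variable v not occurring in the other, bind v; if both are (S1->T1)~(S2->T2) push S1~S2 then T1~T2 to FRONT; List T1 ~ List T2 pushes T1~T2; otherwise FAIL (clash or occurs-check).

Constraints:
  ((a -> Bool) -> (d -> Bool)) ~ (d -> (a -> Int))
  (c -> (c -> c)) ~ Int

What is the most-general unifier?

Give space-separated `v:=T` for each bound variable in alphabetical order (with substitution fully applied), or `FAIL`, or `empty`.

Answer: FAIL

Derivation:
step 1: unify ((a -> Bool) -> (d -> Bool)) ~ (d -> (a -> Int))  [subst: {-} | 1 pending]
  -> decompose arrow: push (a -> Bool)~d, (d -> Bool)~(a -> Int)
step 2: unify (a -> Bool) ~ d  [subst: {-} | 2 pending]
  bind d := (a -> Bool)
step 3: unify ((a -> Bool) -> Bool) ~ (a -> Int)  [subst: {d:=(a -> Bool)} | 1 pending]
  -> decompose arrow: push (a -> Bool)~a, Bool~Int
step 4: unify (a -> Bool) ~ a  [subst: {d:=(a -> Bool)} | 2 pending]
  occurs-check fail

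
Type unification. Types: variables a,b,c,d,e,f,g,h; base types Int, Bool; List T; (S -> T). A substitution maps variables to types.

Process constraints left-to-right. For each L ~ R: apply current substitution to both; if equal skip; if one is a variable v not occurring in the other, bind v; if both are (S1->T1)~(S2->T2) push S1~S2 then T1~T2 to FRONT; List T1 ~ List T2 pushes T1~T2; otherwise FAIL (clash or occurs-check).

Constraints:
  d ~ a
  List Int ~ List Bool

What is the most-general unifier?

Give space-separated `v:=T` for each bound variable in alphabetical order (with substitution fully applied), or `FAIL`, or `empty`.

Answer: FAIL

Derivation:
step 1: unify d ~ a  [subst: {-} | 1 pending]
  bind d := a
step 2: unify List Int ~ List Bool  [subst: {d:=a} | 0 pending]
  -> decompose List: push Int~Bool
step 3: unify Int ~ Bool  [subst: {d:=a} | 0 pending]
  clash: Int vs Bool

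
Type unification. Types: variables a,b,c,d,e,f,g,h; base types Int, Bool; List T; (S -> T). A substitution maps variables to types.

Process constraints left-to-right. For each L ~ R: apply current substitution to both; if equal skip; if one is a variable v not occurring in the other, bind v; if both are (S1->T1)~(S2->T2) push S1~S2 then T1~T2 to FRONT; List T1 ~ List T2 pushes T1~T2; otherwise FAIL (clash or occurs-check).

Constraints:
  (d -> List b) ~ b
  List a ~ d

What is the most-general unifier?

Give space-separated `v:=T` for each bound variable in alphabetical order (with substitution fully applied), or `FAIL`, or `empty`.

step 1: unify (d -> List b) ~ b  [subst: {-} | 1 pending]
  occurs-check fail

Answer: FAIL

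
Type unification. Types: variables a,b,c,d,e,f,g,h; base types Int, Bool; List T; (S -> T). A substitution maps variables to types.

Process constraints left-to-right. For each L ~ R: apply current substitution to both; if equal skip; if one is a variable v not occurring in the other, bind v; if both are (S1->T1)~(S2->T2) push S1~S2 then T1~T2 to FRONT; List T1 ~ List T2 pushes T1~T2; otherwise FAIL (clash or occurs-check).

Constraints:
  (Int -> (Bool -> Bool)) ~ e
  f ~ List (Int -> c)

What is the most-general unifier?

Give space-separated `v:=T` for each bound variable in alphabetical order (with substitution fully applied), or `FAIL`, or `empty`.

Answer: e:=(Int -> (Bool -> Bool)) f:=List (Int -> c)

Derivation:
step 1: unify (Int -> (Bool -> Bool)) ~ e  [subst: {-} | 1 pending]
  bind e := (Int -> (Bool -> Bool))
step 2: unify f ~ List (Int -> c)  [subst: {e:=(Int -> (Bool -> Bool))} | 0 pending]
  bind f := List (Int -> c)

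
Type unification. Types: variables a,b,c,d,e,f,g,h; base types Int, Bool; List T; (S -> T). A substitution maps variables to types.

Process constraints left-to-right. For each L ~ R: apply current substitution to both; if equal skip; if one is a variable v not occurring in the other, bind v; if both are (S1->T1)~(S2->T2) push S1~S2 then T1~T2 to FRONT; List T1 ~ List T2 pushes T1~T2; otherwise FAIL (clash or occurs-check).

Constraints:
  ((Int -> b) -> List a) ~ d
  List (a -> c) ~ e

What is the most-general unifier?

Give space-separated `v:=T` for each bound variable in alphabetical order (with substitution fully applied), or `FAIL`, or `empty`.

step 1: unify ((Int -> b) -> List a) ~ d  [subst: {-} | 1 pending]
  bind d := ((Int -> b) -> List a)
step 2: unify List (a -> c) ~ e  [subst: {d:=((Int -> b) -> List a)} | 0 pending]
  bind e := List (a -> c)

Answer: d:=((Int -> b) -> List a) e:=List (a -> c)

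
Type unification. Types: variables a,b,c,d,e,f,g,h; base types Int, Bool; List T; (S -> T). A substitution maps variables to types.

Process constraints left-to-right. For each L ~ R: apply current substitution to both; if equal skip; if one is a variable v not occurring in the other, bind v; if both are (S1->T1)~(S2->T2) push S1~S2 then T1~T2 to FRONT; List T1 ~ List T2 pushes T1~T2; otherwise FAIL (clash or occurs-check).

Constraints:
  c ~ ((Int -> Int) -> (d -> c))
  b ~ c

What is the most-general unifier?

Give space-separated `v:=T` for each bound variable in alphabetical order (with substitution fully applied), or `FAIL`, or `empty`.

Answer: FAIL

Derivation:
step 1: unify c ~ ((Int -> Int) -> (d -> c))  [subst: {-} | 1 pending]
  occurs-check fail: c in ((Int -> Int) -> (d -> c))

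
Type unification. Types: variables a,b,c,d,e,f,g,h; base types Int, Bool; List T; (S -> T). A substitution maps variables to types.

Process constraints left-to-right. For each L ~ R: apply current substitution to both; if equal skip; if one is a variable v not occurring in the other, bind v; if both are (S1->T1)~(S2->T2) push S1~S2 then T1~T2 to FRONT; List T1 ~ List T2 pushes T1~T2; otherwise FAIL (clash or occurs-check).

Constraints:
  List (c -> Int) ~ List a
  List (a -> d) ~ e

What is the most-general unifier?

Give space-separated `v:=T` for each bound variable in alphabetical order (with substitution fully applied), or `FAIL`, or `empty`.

Answer: a:=(c -> Int) e:=List ((c -> Int) -> d)

Derivation:
step 1: unify List (c -> Int) ~ List a  [subst: {-} | 1 pending]
  -> decompose List: push (c -> Int)~a
step 2: unify (c -> Int) ~ a  [subst: {-} | 1 pending]
  bind a := (c -> Int)
step 3: unify List ((c -> Int) -> d) ~ e  [subst: {a:=(c -> Int)} | 0 pending]
  bind e := List ((c -> Int) -> d)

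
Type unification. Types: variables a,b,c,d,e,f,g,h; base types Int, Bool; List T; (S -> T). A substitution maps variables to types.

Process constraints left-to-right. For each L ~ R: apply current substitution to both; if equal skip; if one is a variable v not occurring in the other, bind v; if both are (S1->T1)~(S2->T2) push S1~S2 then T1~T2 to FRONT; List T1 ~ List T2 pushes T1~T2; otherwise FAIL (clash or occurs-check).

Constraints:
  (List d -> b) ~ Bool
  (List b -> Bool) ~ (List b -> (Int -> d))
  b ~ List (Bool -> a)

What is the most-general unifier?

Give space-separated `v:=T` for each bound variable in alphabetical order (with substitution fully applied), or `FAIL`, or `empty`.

step 1: unify (List d -> b) ~ Bool  [subst: {-} | 2 pending]
  clash: (List d -> b) vs Bool

Answer: FAIL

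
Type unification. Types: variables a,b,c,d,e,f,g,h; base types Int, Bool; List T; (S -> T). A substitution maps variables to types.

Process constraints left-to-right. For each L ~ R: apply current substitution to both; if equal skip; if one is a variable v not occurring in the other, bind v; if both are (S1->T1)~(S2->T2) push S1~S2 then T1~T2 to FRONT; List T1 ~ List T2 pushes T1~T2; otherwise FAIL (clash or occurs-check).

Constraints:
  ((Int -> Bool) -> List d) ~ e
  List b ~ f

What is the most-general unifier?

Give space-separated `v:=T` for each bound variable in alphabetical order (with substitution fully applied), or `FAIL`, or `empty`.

step 1: unify ((Int -> Bool) -> List d) ~ e  [subst: {-} | 1 pending]
  bind e := ((Int -> Bool) -> List d)
step 2: unify List b ~ f  [subst: {e:=((Int -> Bool) -> List d)} | 0 pending]
  bind f := List b

Answer: e:=((Int -> Bool) -> List d) f:=List b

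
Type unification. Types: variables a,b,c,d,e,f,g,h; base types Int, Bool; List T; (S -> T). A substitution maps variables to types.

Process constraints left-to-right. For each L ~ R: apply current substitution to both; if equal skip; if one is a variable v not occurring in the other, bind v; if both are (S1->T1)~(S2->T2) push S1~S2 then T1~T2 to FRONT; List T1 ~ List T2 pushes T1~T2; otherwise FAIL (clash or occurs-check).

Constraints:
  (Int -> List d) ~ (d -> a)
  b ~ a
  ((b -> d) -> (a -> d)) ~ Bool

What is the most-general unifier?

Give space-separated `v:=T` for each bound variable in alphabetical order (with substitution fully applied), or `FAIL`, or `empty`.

step 1: unify (Int -> List d) ~ (d -> a)  [subst: {-} | 2 pending]
  -> decompose arrow: push Int~d, List d~a
step 2: unify Int ~ d  [subst: {-} | 3 pending]
  bind d := Int
step 3: unify List Int ~ a  [subst: {d:=Int} | 2 pending]
  bind a := List Int
step 4: unify b ~ List Int  [subst: {d:=Int, a:=List Int} | 1 pending]
  bind b := List Int
step 5: unify ((List Int -> Int) -> (List Int -> Int)) ~ Bool  [subst: {d:=Int, a:=List Int, b:=List Int} | 0 pending]
  clash: ((List Int -> Int) -> (List Int -> Int)) vs Bool

Answer: FAIL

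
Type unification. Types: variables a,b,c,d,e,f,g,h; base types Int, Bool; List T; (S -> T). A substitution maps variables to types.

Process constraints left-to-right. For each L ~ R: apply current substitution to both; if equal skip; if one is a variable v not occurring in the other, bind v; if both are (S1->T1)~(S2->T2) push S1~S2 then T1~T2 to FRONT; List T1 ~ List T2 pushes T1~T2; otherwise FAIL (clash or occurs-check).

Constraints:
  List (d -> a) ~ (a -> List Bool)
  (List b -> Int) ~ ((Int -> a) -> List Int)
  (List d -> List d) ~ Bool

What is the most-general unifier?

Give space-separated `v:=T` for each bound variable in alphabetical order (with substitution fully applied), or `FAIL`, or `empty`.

step 1: unify List (d -> a) ~ (a -> List Bool)  [subst: {-} | 2 pending]
  clash: List (d -> a) vs (a -> List Bool)

Answer: FAIL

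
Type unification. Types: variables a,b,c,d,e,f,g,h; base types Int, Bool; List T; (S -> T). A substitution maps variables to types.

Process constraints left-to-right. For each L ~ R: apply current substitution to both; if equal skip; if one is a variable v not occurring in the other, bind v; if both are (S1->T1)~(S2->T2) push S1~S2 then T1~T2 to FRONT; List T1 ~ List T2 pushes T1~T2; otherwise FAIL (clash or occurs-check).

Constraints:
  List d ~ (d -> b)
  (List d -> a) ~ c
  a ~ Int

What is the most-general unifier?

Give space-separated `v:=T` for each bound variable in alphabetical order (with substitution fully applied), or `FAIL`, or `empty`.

step 1: unify List d ~ (d -> b)  [subst: {-} | 2 pending]
  clash: List d vs (d -> b)

Answer: FAIL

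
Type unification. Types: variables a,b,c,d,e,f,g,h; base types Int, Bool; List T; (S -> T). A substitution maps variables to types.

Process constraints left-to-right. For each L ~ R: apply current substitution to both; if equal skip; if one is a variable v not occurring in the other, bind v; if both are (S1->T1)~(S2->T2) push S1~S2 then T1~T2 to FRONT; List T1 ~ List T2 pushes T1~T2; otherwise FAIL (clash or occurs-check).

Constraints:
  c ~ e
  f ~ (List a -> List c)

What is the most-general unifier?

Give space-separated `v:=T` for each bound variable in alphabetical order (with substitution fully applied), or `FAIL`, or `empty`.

Answer: c:=e f:=(List a -> List e)

Derivation:
step 1: unify c ~ e  [subst: {-} | 1 pending]
  bind c := e
step 2: unify f ~ (List a -> List e)  [subst: {c:=e} | 0 pending]
  bind f := (List a -> List e)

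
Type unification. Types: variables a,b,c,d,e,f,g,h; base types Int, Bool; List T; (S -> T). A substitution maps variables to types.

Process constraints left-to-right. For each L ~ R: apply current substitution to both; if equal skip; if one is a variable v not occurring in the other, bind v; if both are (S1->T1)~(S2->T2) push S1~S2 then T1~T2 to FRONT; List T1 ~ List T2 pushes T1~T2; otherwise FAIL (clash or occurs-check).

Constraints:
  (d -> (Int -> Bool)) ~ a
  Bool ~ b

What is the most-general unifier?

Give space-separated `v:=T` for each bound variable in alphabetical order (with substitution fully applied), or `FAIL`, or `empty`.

step 1: unify (d -> (Int -> Bool)) ~ a  [subst: {-} | 1 pending]
  bind a := (d -> (Int -> Bool))
step 2: unify Bool ~ b  [subst: {a:=(d -> (Int -> Bool))} | 0 pending]
  bind b := Bool

Answer: a:=(d -> (Int -> Bool)) b:=Bool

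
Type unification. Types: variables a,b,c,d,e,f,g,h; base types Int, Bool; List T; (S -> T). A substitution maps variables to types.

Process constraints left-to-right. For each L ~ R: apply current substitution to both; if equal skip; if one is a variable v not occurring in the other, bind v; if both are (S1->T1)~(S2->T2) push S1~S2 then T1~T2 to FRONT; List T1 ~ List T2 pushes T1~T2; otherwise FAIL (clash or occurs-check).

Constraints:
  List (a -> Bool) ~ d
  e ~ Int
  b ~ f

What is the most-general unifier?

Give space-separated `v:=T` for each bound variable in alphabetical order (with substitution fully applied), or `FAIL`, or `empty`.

step 1: unify List (a -> Bool) ~ d  [subst: {-} | 2 pending]
  bind d := List (a -> Bool)
step 2: unify e ~ Int  [subst: {d:=List (a -> Bool)} | 1 pending]
  bind e := Int
step 3: unify b ~ f  [subst: {d:=List (a -> Bool), e:=Int} | 0 pending]
  bind b := f

Answer: b:=f d:=List (a -> Bool) e:=Int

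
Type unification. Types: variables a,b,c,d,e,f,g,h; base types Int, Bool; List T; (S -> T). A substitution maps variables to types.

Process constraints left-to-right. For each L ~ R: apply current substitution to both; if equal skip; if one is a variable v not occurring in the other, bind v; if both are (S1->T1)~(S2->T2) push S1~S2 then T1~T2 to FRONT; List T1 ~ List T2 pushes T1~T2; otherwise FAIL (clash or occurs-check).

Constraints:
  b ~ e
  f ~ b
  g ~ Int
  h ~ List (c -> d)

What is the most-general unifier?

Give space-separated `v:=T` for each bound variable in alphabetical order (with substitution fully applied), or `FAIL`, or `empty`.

step 1: unify b ~ e  [subst: {-} | 3 pending]
  bind b := e
step 2: unify f ~ e  [subst: {b:=e} | 2 pending]
  bind f := e
step 3: unify g ~ Int  [subst: {b:=e, f:=e} | 1 pending]
  bind g := Int
step 4: unify h ~ List (c -> d)  [subst: {b:=e, f:=e, g:=Int} | 0 pending]
  bind h := List (c -> d)

Answer: b:=e f:=e g:=Int h:=List (c -> d)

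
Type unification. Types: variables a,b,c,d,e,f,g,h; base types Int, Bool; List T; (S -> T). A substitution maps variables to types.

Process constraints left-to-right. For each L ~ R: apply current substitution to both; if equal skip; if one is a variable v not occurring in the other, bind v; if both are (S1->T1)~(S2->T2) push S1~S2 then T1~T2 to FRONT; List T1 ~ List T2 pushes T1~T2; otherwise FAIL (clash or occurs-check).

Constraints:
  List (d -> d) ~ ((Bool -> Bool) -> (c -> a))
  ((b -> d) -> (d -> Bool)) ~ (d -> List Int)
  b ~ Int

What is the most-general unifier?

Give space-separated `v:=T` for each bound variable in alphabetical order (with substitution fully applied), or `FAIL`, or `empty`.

step 1: unify List (d -> d) ~ ((Bool -> Bool) -> (c -> a))  [subst: {-} | 2 pending]
  clash: List (d -> d) vs ((Bool -> Bool) -> (c -> a))

Answer: FAIL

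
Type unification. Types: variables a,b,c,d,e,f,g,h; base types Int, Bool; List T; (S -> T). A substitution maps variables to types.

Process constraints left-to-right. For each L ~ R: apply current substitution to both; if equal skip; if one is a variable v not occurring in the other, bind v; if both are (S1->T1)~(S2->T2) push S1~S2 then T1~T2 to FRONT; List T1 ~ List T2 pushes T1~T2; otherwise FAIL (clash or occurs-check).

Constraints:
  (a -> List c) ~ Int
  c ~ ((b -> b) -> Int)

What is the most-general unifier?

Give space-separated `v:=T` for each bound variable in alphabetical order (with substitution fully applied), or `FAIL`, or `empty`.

step 1: unify (a -> List c) ~ Int  [subst: {-} | 1 pending]
  clash: (a -> List c) vs Int

Answer: FAIL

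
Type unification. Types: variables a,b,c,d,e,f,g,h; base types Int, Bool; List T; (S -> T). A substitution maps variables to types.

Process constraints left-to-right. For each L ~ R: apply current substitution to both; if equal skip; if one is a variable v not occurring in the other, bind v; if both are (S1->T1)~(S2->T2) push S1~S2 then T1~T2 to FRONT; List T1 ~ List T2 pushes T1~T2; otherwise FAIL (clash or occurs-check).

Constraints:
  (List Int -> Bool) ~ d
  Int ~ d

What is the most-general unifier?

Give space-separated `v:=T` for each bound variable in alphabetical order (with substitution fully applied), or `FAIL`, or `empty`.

Answer: FAIL

Derivation:
step 1: unify (List Int -> Bool) ~ d  [subst: {-} | 1 pending]
  bind d := (List Int -> Bool)
step 2: unify Int ~ (List Int -> Bool)  [subst: {d:=(List Int -> Bool)} | 0 pending]
  clash: Int vs (List Int -> Bool)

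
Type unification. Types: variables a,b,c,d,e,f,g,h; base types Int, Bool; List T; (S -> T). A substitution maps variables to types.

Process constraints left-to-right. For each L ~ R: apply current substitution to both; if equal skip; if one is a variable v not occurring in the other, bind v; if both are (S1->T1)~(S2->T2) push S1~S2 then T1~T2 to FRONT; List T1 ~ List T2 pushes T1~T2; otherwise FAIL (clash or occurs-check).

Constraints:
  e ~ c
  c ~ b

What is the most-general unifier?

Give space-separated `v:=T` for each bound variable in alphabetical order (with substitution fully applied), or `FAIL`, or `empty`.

Answer: c:=b e:=b

Derivation:
step 1: unify e ~ c  [subst: {-} | 1 pending]
  bind e := c
step 2: unify c ~ b  [subst: {e:=c} | 0 pending]
  bind c := b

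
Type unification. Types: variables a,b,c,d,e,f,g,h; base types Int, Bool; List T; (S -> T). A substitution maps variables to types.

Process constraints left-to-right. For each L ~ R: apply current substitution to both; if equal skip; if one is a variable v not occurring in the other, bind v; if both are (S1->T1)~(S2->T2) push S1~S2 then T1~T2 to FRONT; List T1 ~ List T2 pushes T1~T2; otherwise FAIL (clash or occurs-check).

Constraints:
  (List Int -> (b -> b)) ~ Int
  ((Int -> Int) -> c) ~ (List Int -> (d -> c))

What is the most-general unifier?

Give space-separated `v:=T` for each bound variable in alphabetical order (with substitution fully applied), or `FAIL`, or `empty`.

Answer: FAIL

Derivation:
step 1: unify (List Int -> (b -> b)) ~ Int  [subst: {-} | 1 pending]
  clash: (List Int -> (b -> b)) vs Int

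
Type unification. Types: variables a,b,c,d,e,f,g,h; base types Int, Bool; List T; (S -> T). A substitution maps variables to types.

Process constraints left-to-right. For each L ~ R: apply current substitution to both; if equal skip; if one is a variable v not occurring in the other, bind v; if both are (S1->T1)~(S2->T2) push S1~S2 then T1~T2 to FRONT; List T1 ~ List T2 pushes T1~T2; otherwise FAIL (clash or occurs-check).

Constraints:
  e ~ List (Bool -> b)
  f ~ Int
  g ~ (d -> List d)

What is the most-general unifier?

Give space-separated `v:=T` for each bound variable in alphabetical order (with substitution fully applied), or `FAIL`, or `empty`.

step 1: unify e ~ List (Bool -> b)  [subst: {-} | 2 pending]
  bind e := List (Bool -> b)
step 2: unify f ~ Int  [subst: {e:=List (Bool -> b)} | 1 pending]
  bind f := Int
step 3: unify g ~ (d -> List d)  [subst: {e:=List (Bool -> b), f:=Int} | 0 pending]
  bind g := (d -> List d)

Answer: e:=List (Bool -> b) f:=Int g:=(d -> List d)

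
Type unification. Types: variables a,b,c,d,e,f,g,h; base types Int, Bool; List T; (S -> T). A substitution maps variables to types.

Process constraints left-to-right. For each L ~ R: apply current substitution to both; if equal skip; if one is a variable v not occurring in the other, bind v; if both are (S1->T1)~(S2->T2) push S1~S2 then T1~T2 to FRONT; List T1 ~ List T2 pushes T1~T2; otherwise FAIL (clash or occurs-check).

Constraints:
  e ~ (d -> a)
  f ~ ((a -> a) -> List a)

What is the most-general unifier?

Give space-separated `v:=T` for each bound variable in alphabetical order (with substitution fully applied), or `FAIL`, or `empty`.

step 1: unify e ~ (d -> a)  [subst: {-} | 1 pending]
  bind e := (d -> a)
step 2: unify f ~ ((a -> a) -> List a)  [subst: {e:=(d -> a)} | 0 pending]
  bind f := ((a -> a) -> List a)

Answer: e:=(d -> a) f:=((a -> a) -> List a)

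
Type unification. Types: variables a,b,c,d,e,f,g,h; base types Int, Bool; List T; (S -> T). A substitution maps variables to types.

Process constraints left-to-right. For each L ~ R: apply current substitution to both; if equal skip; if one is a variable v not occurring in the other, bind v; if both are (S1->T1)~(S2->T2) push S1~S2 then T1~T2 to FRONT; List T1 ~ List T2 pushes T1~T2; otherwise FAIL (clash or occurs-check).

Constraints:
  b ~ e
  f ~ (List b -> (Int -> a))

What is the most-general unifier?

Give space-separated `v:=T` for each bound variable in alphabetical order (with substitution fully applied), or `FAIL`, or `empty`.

Answer: b:=e f:=(List e -> (Int -> a))

Derivation:
step 1: unify b ~ e  [subst: {-} | 1 pending]
  bind b := e
step 2: unify f ~ (List e -> (Int -> a))  [subst: {b:=e} | 0 pending]
  bind f := (List e -> (Int -> a))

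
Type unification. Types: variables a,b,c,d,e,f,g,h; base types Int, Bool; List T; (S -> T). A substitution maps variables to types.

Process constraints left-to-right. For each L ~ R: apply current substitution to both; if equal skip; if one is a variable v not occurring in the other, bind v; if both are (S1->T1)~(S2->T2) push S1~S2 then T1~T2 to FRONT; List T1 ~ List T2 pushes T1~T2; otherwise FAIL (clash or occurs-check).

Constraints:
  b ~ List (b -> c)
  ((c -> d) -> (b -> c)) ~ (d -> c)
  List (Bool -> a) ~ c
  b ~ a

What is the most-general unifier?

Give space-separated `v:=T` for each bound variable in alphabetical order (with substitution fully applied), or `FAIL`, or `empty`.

step 1: unify b ~ List (b -> c)  [subst: {-} | 3 pending]
  occurs-check fail: b in List (b -> c)

Answer: FAIL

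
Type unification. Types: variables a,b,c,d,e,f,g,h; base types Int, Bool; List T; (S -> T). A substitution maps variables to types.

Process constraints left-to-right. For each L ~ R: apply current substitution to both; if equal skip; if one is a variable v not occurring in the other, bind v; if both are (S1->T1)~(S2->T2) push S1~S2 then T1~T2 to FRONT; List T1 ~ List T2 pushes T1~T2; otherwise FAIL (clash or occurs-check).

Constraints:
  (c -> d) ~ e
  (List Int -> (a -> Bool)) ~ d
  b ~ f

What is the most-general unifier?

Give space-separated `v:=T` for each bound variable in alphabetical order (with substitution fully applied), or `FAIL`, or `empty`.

Answer: b:=f d:=(List Int -> (a -> Bool)) e:=(c -> (List Int -> (a -> Bool)))

Derivation:
step 1: unify (c -> d) ~ e  [subst: {-} | 2 pending]
  bind e := (c -> d)
step 2: unify (List Int -> (a -> Bool)) ~ d  [subst: {e:=(c -> d)} | 1 pending]
  bind d := (List Int -> (a -> Bool))
step 3: unify b ~ f  [subst: {e:=(c -> d), d:=(List Int -> (a -> Bool))} | 0 pending]
  bind b := f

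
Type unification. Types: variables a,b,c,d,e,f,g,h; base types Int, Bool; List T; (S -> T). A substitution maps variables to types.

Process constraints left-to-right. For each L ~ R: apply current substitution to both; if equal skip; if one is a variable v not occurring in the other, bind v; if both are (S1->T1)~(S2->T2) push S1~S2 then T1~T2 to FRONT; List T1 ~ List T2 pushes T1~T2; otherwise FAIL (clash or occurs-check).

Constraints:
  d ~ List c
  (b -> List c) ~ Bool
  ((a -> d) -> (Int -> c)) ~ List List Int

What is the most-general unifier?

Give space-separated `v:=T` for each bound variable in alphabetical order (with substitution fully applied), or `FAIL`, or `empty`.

Answer: FAIL

Derivation:
step 1: unify d ~ List c  [subst: {-} | 2 pending]
  bind d := List c
step 2: unify (b -> List c) ~ Bool  [subst: {d:=List c} | 1 pending]
  clash: (b -> List c) vs Bool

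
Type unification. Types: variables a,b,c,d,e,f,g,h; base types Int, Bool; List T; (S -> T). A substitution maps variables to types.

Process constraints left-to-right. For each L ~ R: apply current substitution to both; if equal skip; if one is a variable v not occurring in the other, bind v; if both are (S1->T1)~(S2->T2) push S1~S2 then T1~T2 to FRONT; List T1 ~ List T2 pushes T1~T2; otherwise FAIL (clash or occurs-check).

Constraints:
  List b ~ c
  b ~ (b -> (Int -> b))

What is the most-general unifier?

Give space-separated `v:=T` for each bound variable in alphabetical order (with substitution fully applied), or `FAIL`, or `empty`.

step 1: unify List b ~ c  [subst: {-} | 1 pending]
  bind c := List b
step 2: unify b ~ (b -> (Int -> b))  [subst: {c:=List b} | 0 pending]
  occurs-check fail: b in (b -> (Int -> b))

Answer: FAIL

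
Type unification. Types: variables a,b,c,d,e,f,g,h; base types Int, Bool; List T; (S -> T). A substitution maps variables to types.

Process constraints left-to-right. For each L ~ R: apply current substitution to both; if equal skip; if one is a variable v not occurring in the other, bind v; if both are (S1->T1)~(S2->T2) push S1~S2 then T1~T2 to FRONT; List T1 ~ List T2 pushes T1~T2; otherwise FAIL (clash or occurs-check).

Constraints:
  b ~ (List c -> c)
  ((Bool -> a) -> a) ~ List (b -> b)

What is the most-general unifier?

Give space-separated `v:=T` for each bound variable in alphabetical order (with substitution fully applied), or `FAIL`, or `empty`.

Answer: FAIL

Derivation:
step 1: unify b ~ (List c -> c)  [subst: {-} | 1 pending]
  bind b := (List c -> c)
step 2: unify ((Bool -> a) -> a) ~ List ((List c -> c) -> (List c -> c))  [subst: {b:=(List c -> c)} | 0 pending]
  clash: ((Bool -> a) -> a) vs List ((List c -> c) -> (List c -> c))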